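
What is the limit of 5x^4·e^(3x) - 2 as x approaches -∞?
The product is a 0·∞ indeterminate form at x → -∞.
Rewrite the product as 5x^4 / e^(-3x) (an ∞/∞ form) and apply L'Hôpital, or use the standard hierarchy e^(3|x|) ≫ |x^4| as x → -∞.
The indeterminate product → 0, so the limit = -2.

Final answer: -2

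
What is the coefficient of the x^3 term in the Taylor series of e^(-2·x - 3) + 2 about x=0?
Expand to order 3: e^(-2·x - 3) + 2 = -4·x^3·e^(-3)/3 + 2·x^2·e^(-3) - 2·x·e^(-3) + e^(-3) + 2 + O(x^4).
The coefficient of x^3 is -4·e^(-3)/3.

Final answer: -4·e^(-3)/3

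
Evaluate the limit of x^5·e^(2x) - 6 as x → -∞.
The product is a 0·∞ indeterminate form at x → -∞.
Rewrite the product as x^5 / e^(-2x) (an ∞/∞ form) and apply L'Hôpital, or use the standard hierarchy e^(2|x|) ≫ |x^5| as x → -∞.
The indeterminate product → 0, so the limit = -6.

Final answer: -6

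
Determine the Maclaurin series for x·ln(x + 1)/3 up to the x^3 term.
-x^3/6 + x^2/3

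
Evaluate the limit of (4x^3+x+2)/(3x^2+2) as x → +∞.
This is an ∞/∞ indeterminate form as x → +∞.
Divide numerator and denominator by x^3 and let the lower-order terms vanish; the numerator's degree 3 exceeds the denominator's degree 2, so the quotient diverges.
Limit = ∞.

Final answer: ∞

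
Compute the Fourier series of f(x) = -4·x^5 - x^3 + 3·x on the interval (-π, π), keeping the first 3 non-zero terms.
(-942 - 8·π^4 + 158·π^2)·sin(x) + (-19·π^2 + 51/2 + 4·π^4)·sin(2·x) + (-8·π^4/3 - 122/81 + 142·π^2/27)·sin(3·x)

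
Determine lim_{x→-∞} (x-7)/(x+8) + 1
Evaluate the dominant behaviour as x → -∞; each term tends to a finite value or vanishes.
Limit = 2.

Final answer: 2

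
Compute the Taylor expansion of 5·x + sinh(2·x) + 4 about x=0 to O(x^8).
8·x^7/315 + 4·x^5/15 + 4·x^3/3 + 7·x + 4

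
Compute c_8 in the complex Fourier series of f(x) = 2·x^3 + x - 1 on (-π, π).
Compute the real Fourier coefficients first: a_8 = 0, b_8 = -π^2/2 - 13/64.
Then c_8 = (a_8 − i·b_8)/2 = 13·i/128 + i·π^2/4.

Final answer: 13·i/128 + i·π^2/4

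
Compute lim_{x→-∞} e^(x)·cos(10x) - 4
Evaluate the dominant behaviour as x → -∞; each term tends to a finite value or vanishes.
Limit = -4.

Final answer: -4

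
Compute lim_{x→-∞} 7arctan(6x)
Evaluate the dominant behaviour as x → -∞; each term tends to a finite value or vanishes.
Limit = -7·π/2.

Final answer: -7·π/2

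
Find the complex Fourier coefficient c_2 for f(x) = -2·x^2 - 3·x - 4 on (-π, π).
Compute the real Fourier coefficients first: a_2 = -2, b_2 = 3.
Then c_2 = (a_2 − i·b_2)/2 = -1 - 3·i/2.

Final answer: -1 - 3·i/2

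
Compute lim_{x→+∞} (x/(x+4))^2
As x → +∞: x/(x+4) = 1/(1 + 4/x) → 1, and the 2nd power of a limit-1 base also → 1.
Limit = 1.

Final answer: 1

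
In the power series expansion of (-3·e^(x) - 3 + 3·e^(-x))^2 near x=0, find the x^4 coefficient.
Expand to order 4: (-3·e^(x) - 3 + 3·e^(-x))^2 = 12·x^4 + 6·x^3 + 36·x^2 + 36·x + 9 + O(x^5).
The coefficient of x^4 is 12.

Final answer: 12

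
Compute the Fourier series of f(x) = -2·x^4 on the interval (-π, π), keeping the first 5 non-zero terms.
(-96 + 16·π^2)·cos(x) + (6 - 4·π^2)·cos(2·x) + (-32/27 + 16·π^2/9)·cos(3·x) + (3/8 - π^2)·cos(4·x) - 2·π^4/5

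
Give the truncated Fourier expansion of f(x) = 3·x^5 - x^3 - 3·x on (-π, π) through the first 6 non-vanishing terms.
(-122·π^2 + 6·π^4 + 726)·sin(x) + (-3·π^4 - 21 + 16·π^2)·sin(2·x) + (-46·π^2/9 + 38/27 + 2·π^4)·sin(3·x) + (-3·π^4/2 + 39/64 + 19·π^2/8)·sin(4·x) + (-34·π^2/25 - 546/625 + 6·π^4/5)·sin(5·x) + (-π^4 + 23/27 + 8·π^2/9)·sin(6·x)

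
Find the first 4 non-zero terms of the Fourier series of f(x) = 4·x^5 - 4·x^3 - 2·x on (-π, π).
(-168·π^2 + 8·π^4 + 1004)·sin(x) + (-4·π^4 - 34 + 24·π^2)·sin(2·x) + (-232·π^2/27 + 356/81 + 8·π^4/3)·sin(3·x) + (-2·π^4 - 11/16 + 9·π^2/2)·sin(4·x)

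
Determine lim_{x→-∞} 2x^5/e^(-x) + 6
The quotient is an ∞/∞ indeterminate form as x → -∞.
Compare growth rates of the dominant terms (exponentials ≫ polynomials ≫ logarithms), or apply L'Hôpital's rule; the quotient → 0.
Adding the constant: 0 + 6 = 6. Limit = 6.

Final answer: 6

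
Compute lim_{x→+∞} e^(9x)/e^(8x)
This is an ∞/∞ indeterminate form as x → +∞.
Rewrite e^(9x)/e^(8x) = e^((9−8)x) = e^(x); the exponent coefficient is 1 > 0 so e^(x) → ∞.
Limit = ∞.

Final answer: ∞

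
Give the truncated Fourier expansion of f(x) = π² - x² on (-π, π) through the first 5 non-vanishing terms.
4·cos(x) - cos(2·x) + 4·cos(3·x)/9 - cos(4·x)/4 + 2·π^2/3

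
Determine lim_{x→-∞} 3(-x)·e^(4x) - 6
The product is a 0·∞ indeterminate form at x → -∞.
Rewrite the product as 3(-x) / e^(-4x) (an ∞/∞ form) and apply L'Hôpital, or use the standard hierarchy e^(4|x|) ≫ |(-x)| as x → -∞.
The indeterminate product → 0, so the limit = -6.

Final answer: -6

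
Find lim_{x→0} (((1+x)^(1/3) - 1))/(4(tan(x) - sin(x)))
Both numerator and denominator → 0 as x → 0; this is a 0/0 indeterminate form.
Expand each to leading order near x = 0: numerator ~ x/3, denominator ~ 2·x^3.
The limit of the ratio is ∞.

Final answer: ∞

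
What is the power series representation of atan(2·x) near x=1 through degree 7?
atan(2) + 2·(x - 1)/5 - 8·(x - 1)^2/25 + 88·(x - 1)^3/375 - 96·(x - 1)^4/625 + 1312·(x - 1)^5/15625 - 1408·(x - 1)^6/46875 - 3712·(x - 1)^7/546875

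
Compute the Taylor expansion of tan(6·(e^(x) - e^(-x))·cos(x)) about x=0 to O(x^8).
28179278·x^7/15 + 163006·x^5/5 + 572·x^3 + 12·x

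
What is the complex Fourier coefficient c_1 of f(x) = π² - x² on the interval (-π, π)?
Compute the real Fourier coefficients first: a_1 = 4, b_1 = 0.
Then c_1 = (a_1 − i·b_1)/2 = 2.

Final answer: 2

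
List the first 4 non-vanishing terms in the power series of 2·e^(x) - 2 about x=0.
x^4/12 + x^3/3 + x^2 + 2·x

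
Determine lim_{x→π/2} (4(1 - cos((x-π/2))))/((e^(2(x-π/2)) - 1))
Both numerator and denominator → 0 as x → π/2; this is a 0/0 indeterminate form.
Expand each to leading order near x = π/2: numerator ~ 2·(x - π/2)^2, denominator ~ 2·(x - π/2).
The limit of the ratio is 0.

Final answer: 0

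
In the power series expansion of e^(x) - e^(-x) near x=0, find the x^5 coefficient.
Expand to order 5: e^(x) - e^(-x) = x^5/60 + x^3/3 + 2·x + O(x^6).
The coefficient of x^5 is 1/60.

Final answer: 1/60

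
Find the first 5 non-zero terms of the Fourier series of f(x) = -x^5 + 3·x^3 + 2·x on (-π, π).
(-272 - 2·π^4 + 46·π^2)·sin(x) + (-8·π^2 + 10 + π^4)·sin(2·x) + (-2·π^4/3 - 80/81 + 94·π^2/27)·sin(3·x) + (-17·π^2/8 - 13/64 + π^4/2)·sin(4·x) + (-2·π^4/5 + 272/625 + 38·π^2/25)·sin(5·x)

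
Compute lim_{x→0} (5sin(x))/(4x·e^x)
Both numerator and denominator → 0 as x → 0; this is a 0/0 indeterminate form.
Expand each to leading order near x = 0: numerator ~ 5·x, denominator ~ 4·x.
The limit of the ratio is 5/4.

Final answer: 5/4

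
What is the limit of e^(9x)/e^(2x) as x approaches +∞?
This is an ∞/∞ indeterminate form as x → +∞.
Rewrite e^(9x)/e^(2x) = e^((9−2)x) = e^(7x); the exponent coefficient is 7 > 0 so e^(7x) → ∞.
Limit = ∞.

Final answer: ∞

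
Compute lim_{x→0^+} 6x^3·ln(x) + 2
The product is a 0·∞ indeterminate form at x → 0⁺.
Rewrite the product as 6·ln(x) / x^(-3) and apply L'Hôpital, or use the standard hierarchy x^(-3) ≫ |ln x| as x → 0⁺.
The indeterminate product → 0, so the limit = 2.

Final answer: 2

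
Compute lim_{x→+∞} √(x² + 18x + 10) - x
This is an ∞ − ∞ indeterminate form.
Multiply and divide by the conjugate √(x²+18x + 10) + x; the x² terms cancel, leaving (18x + 10)/(√(x²+18x + 10)+x) → 18/2 = 9.
Limit = 9.

Final answer: 9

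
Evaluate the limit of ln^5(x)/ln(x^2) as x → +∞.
This is an ∞/∞ indeterminate form as x → +∞.
Write ln(x^2) = 2·ln(x), reducing the quotient to ln^4(x)/2 → ∞.
Limit = ∞.

Final answer: ∞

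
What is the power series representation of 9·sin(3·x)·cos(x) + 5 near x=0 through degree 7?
-516·x^7/35 + 198·x^5/5 - 54·x^3 + 27·x + 5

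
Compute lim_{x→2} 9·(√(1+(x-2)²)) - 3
Direct substitution at x = 2 gives 6.

Final answer: 6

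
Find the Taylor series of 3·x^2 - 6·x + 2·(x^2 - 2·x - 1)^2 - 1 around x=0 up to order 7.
2·x^4 - 8·x^3 + 7·x^2 + 2·x + 1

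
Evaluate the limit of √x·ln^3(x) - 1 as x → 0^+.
The product is a 0·∞ indeterminate form at x → 0⁺.
Rewrite the product as ln^3(x) / x^(-1/2) and apply L'Hôpital, or use the standard hierarchy x^(-1/2) ≫ |ln x|^3 as x → 0⁺.
The indeterminate product → 0, so the limit = -1.

Final answer: -1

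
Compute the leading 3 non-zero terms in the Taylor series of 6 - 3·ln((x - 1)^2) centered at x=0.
3·x^2 + 6·x + 6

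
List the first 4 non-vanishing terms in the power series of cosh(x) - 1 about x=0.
x^8/40320 + x^6/720 + x^4/24 + x^2/2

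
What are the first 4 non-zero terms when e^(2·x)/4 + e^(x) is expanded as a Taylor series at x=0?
x^3/2 + x^2 + 3·x/2 + 5/4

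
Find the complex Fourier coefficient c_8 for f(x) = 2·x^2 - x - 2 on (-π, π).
Compute the real Fourier coefficients first: a_8 = 1/8, b_8 = 1/4.
Then c_8 = (a_8 − i·b_8)/2 = 1/16 - i/8.

Final answer: 1/16 - i/8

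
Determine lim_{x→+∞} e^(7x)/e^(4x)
This is an ∞/∞ indeterminate form as x → +∞.
Rewrite e^(7x)/e^(4x) = e^((7−4)x) = e^(3x); the exponent coefficient is 3 > 0 so e^(3x) → ∞.
Limit = ∞.

Final answer: ∞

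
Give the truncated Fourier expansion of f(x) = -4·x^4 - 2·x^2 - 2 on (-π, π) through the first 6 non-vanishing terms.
(-184 + 32·π^2)·cos(x) + (10 - 8·π^2)·cos(2·x) + (-40/27 + 32·π^2/9)·cos(3·x) + (1/4 - 2·π^2)·cos(4·x) + (8/625 + 32·π^2/25)·cos(5·x) - 4·π^4/5 - 2·π^2/3 - 2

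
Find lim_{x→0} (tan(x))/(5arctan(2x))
Both numerator and denominator → 0 as x → 0; this is a 0/0 indeterminate form.
Expand each to leading order near x = 0: numerator ~ x, denominator ~ 10·x.
The limit of the ratio is 1/10.

Final answer: 1/10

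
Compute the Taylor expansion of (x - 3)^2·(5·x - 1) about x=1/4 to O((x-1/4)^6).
121/64 + 583·(x - 1/4)/16 - 109·(x - 1/4)^2/4 + 5·(x - 1/4)^3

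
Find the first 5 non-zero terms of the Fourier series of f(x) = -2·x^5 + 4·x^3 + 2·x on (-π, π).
(-524 - 4·π^4 + 88·π^2)·sin(x) + (-14·π^2 + 19 + 2·π^4)·sin(2·x) + (-4·π^4/3 - 196/81 + 152·π^2/27)·sin(3·x) + (-13·π^2/4 + 7/32 + π^4)·sin(4·x) + (-4·π^4/5 + 164/625 + 56·π^2/25)·sin(5·x)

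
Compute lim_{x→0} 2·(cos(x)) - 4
Direct substitution at x = 0 gives -2.

Final answer: -2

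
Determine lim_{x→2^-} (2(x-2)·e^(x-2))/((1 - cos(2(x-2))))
Both numerator and denominator → 0 as x → 2^-; this is a 0/0 indeterminate form.
Expand each to leading order near x = 2: numerator ~ 2·(x - 2), denominator ~ 2·(x - 2)^2.
The limit of the ratio is -∞.

Final answer: -∞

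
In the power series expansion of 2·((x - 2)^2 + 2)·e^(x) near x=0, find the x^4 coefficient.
Expand to order 4: 2·((x - 2)^2 + 2)·e^(x) = x^4/6 + 4·x + 12 + O(x^5).
The coefficient of x^4 is 1/6.

Final answer: 1/6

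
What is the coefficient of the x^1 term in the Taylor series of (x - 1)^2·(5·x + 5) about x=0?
Expand to order 1: (x - 1)^2·(5·x + 5) = 5 - 5·x + O(x^2).
The coefficient of x^1 is -5.

Final answer: -5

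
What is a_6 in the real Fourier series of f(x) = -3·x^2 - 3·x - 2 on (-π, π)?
a_6 = (1/π) ∫_{-π}^{π} f(x)·cos(6x) dx.
Evaluate the integral (use parity and integration by parts as needed): a_6 = -1/3.

Final answer: -1/3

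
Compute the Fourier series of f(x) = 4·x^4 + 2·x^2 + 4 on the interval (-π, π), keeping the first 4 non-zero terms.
(184 - 32·π^2)·cos(x) + (-10 + 8·π^2)·cos(2·x) + (40/27 - 32·π^2/9)·cos(3·x) + 4 + 2·π^2/3 + 4·π^4/5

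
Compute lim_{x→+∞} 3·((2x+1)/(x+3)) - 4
Evaluate the dominant behaviour as x → +∞; each term tends to a finite value or vanishes.
Limit = 2.

Final answer: 2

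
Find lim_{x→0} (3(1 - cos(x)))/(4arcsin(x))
Both numerator and denominator → 0 as x → 0; this is a 0/0 indeterminate form.
Expand each to leading order near x = 0: numerator ~ 3·x^2/2, denominator ~ 4·x.
The limit of the ratio is 0.

Final answer: 0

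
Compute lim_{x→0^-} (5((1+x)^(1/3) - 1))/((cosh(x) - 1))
Both numerator and denominator → 0 as x → 0^-; this is a 0/0 indeterminate form.
Expand each to leading order near x = 0: numerator ~ 5·x/3, denominator ~ x^2/2.
The limit of the ratio is -∞.

Final answer: -∞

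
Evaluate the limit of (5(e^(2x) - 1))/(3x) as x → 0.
Both numerator and denominator → 0 as x → 0; this is a 0/0 indeterminate form.
Expand each to leading order near x = 0: numerator ~ 10·x, denominator ~ 3·x.
The limit of the ratio is 10/3.

Final answer: 10/3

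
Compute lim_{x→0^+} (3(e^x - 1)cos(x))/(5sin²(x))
Both numerator and denominator → 0 as x → 0^+; this is a 0/0 indeterminate form.
Expand each to leading order near x = 0: numerator ~ 3·x, denominator ~ 5·x^2.
The limit of the ratio is ∞.

Final answer: ∞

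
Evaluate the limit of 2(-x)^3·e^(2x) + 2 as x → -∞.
The product is a 0·∞ indeterminate form at x → -∞.
Rewrite the product as 2(-x)^3 / e^(-2x) (an ∞/∞ form) and apply L'Hôpital, or use the standard hierarchy e^(2|x|) ≫ |(-x)^3| as x → -∞.
The indeterminate product → 0, so the limit = 2.

Final answer: 2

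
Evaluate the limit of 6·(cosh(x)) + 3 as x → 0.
Direct substitution at x = 0 gives 9.

Final answer: 9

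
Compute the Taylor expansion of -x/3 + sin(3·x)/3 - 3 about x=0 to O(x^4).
-3·x^3/2 + 2·x/3 - 3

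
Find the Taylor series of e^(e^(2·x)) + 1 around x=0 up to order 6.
812·e·x^6/45 + 208·e·x^5/15 + 10·e·x^4 + 20·e·x^3/3 + 4·e·x^2 + 2·e·x + 1 + e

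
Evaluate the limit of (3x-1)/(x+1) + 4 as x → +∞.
Evaluate the dominant behaviour as x → +∞; each term tends to a finite value or vanishes.
Limit = 7.

Final answer: 7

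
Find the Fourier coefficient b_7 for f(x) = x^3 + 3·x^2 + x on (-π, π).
b_7 = (1/π) ∫_{-π}^{π} f(x)·sin(7x) dx.
Evaluate the integral (use parity and integration by parts as needed): b_7 = 86/343 + 2·π^2/7.

Final answer: 86/343 + 2·π^2/7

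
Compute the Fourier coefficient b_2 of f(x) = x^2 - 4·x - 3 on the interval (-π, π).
b_2 = (1/π) ∫_{-π}^{π} f(x)·sin(2x) dx.
Evaluate the integral (use parity and integration by parts as needed): b_2 = 4.

Final answer: 4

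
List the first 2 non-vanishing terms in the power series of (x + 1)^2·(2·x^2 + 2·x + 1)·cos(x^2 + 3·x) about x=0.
4·x + 1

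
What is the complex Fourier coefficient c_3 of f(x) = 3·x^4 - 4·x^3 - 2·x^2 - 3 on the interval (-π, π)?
Compute the real Fourier coefficients first: a_3 = 8/3 - 8·π^2/3, b_3 = 16/9 - 8·π^2/3.
Then c_3 = (a_3 − i·b_3)/2 = -4·π^2/3 + 4/3 - 8·i/9 + 4·i·π^2/3.

Final answer: -4·π^2/3 + 4/3 - 8·i/9 + 4·i·π^2/3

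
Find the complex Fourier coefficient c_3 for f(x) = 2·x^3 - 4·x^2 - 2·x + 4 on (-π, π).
Compute the real Fourier coefficients first: a_3 = 16/9, b_3 = -20/9 + 4·π^2/3.
Then c_3 = (a_3 − i·b_3)/2 = 8/9 - 2·i·π^2/3 + 10·i/9.

Final answer: 8/9 - 2·i·π^2/3 + 10·i/9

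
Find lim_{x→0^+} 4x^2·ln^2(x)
This is a 0·∞ indeterminate form at x → 0⁺.
Rewrite the product as 4·ln^2(x) / x^(-2) and apply L'Hôpital, or use the standard hierarchy x^(-2) ≫ |ln x|^2 as x → 0⁺.
The indeterminate product → 0, so the limit = 0.

Final answer: 0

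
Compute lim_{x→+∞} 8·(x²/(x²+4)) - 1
Evaluate the dominant behaviour as x → +∞; each term tends to a finite value or vanishes.
Limit = 7.

Final answer: 7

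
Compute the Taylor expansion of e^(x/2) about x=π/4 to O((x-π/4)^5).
e^(π/8) + e^(π/8)·(x - π/4)/2 + e^(π/8)·(x - π/4)^2/8 + e^(π/8)·(x - π/4)^3/48 + e^(π/8)·(x - π/4)^4/384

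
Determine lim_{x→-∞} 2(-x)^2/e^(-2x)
This is an ∞/∞ indeterminate form as x → -∞.
Compare growth rates of the dominant terms (exponentials ≫ polynomials ≫ logarithms), or apply L'Hôpital's rule; the quotient → 0.
Limit = 0.

Final answer: 0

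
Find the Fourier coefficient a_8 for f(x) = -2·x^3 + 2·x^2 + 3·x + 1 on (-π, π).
a_8 = (1/π) ∫_{-π}^{π} f(x)·cos(8x) dx.
Evaluate the integral (use parity and integration by parts as needed): a_8 = 1/8.

Final answer: 1/8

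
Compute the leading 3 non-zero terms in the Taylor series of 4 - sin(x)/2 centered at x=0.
x^3/12 - x/2 + 4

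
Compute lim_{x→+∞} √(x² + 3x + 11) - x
This is an ∞ − ∞ indeterminate form.
Multiply and divide by the conjugate √(x²+3x + 11) + x; the x² terms cancel, leaving (3x + 11)/(√(x²+3x + 11)+x) → 3/2.
Limit = 3/2.

Final answer: 3/2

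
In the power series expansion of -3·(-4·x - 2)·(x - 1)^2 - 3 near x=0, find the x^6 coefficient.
Expand to order 6: -3·(-4·x - 2)·(x - 1)^2 - 3 = 12·x^3 - 18·x^2 + 3 + O(x^7).
The coefficient of x^6 is 0.

Final answer: 0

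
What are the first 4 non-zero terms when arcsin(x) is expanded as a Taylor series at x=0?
5·x^7/112 + 3·x^5/40 + x^3/6 + x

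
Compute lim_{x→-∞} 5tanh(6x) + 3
Evaluate the dominant behaviour as x → -∞; each term tends to a finite value or vanishes.
Limit = -2.

Final answer: -2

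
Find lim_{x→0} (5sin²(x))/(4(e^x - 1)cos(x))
Both numerator and denominator → 0 as x → 0; this is a 0/0 indeterminate form.
Expand each to leading order near x = 0: numerator ~ 5·x^2, denominator ~ 4·x.
The limit of the ratio is 0.

Final answer: 0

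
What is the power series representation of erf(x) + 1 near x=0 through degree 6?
x^5/(5·√(π)) - 2·x^3/(3·√(π)) + 2·x/√(π) + 1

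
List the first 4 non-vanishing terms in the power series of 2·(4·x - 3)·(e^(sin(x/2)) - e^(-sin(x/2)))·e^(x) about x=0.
3·x^4 + 5·x^3 + 2·x^2 - 6·x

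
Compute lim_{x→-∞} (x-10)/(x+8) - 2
Evaluate the dominant behaviour as x → -∞; each term tends to a finite value or vanishes.
Limit = -1.

Final answer: -1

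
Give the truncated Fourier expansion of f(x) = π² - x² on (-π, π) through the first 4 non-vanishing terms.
4·cos(x) - cos(2·x) + 4·cos(3·x)/9 + 2·π^2/3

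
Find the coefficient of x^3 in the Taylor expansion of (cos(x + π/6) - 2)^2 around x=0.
Expand to order 3: (cos(x + π/6) - 2)^2 = x^3·(-2 + √(3)/2)^2·(1/(6·(-2 + √(3)/2)) + √(3)/(4·(-2 + √(3)/2)^2)) + x^2·(-2 + √(3)/2)^2·(1/(4·(-2 + √(3)/2)^2) - √(3)/(2·(-2 + √(3)/2))) + x·(2 - √(3)/2) + (-2 + √(3)/2)^2 + O(x^4).
The coefficient of x^3 is (-2 + √(3)/2)^2·(1/(6·(-2 + √(3)/2)) + √(3)/(4·(-2 + √(3)/2)^2)).

Final answer: (-2 + √(3)/2)^2·(1/(6·(-2 + √(3)/2)) + √(3)/(4·(-2 + √(3)/2)^2))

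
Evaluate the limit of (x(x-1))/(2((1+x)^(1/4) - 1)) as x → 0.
Both numerator and denominator → 0 as x → 0; this is a 0/0 indeterminate form.
Expand each to leading order near x = 0: numerator ~ -x, denominator ~ x/2.
The limit of the ratio is -2.

Final answer: -2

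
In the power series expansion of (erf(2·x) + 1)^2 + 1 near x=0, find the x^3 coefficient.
Expand to order 3: (erf(2·x) + 1)^2 + 1 = -32·x^3/(3·√(π)) + 16·x^2/π + 8·x/√(π) + 2 + O(x^4).
The coefficient of x^3 is -32/(3·√(π)).

Final answer: -32/(3·√(π))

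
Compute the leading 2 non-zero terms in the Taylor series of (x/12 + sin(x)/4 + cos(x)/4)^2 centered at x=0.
x/6 + 1/16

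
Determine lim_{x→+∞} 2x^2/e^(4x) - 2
The quotient is an ∞/∞ indeterminate form as x → +∞.
The exponential denominator e^(4x) dominates the polynomial numerator (e^x ≫ x^2 as x → ∞), so the quotient → 0.
Adding the constant: 0 - 2 = -2. Limit = -2.

Final answer: -2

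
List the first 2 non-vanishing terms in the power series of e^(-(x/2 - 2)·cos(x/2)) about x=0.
-x·e^(2)/2 + e^(2)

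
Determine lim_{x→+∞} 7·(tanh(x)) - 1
Evaluate the dominant behaviour as x → +∞; each term tends to a finite value or vanishes.
Limit = 6.

Final answer: 6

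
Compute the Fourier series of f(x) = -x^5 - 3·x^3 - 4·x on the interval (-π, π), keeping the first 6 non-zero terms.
(-212 - 2·π^4 + 34·π^2)·sin(x) + (-2·π^2 + 7 + π^4)·sin(2·x) + (-2·π^4/3 - 14·π^2/27 - 188/81)·sin(3·x) + (107/64 + 7·π^2/8 + π^4/2)·sin(4·x) + (-2·π^4/5 - 22·π^2/25 - 868/625)·sin(5·x) + (97/81 + 22·π^2/27 + π^4/3)·sin(6·x)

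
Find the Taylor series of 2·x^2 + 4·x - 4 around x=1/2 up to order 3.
-3/2 + 6·(x - 1/2) + 2·(x - 1/2)^2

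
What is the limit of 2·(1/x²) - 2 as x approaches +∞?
Evaluate the dominant behaviour as x → +∞; each term tends to a finite value or vanishes.
Limit = -2.

Final answer: -2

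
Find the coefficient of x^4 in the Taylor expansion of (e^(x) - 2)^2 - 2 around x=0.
Expand to order 4: (e^(x) - 2)^2 - 2 = x^4/2 + 2·x^3/3 - 2·x - 1 + O(x^5).
The coefficient of x^4 is 1/2.

Final answer: 1/2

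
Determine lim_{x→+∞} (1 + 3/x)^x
As x → +∞: this is the defining limit (1 + 3/x)^x → e^3.
Limit = e^(3).

Final answer: e^(3)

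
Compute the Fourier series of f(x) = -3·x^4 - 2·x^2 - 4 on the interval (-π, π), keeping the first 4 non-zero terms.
(-136 + 24·π^2)·cos(x) + (7 - 6·π^2)·cos(2·x) + (-8/9 + 8·π^2/3)·cos(3·x) - 3·π^4/5 - 2·π^2/3 - 4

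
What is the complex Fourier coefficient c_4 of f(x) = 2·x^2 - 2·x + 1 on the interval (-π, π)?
Compute the real Fourier coefficients first: a_4 = 1/2, b_4 = 1.
Then c_4 = (a_4 − i·b_4)/2 = 1/4 - i/2.

Final answer: 1/4 - i/2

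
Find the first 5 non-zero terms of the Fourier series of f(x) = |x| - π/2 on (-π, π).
-4·cos(x)/π - 4·cos(3·x)/(9·π) - 4·cos(5·x)/(25·π) - 4·cos(7·x)/(49·π) - 4·cos(9·x)/(81·π)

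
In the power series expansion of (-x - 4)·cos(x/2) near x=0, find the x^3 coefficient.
Expand to order 3: (-x - 4)·cos(x/2) = x^3/8 + x^2/2 - x - 4 + O(x^4).
The coefficient of x^3 is 1/8.

Final answer: 1/8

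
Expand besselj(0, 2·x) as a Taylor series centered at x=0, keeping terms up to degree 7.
-x^6/36 + x^4/4 - x^2 + 1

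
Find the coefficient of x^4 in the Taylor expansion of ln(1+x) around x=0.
Expand to order 4: ln(1+x) = -x^4/4 + x^3/3 - x^2/2 + x + O(x^5).
The coefficient of x^4 is -1/4.

Final answer: -1/4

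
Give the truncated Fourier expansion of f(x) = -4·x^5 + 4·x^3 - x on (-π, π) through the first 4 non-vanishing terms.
(-1010 - 8·π^4 + 168·π^2)·sin(x) + (-24·π^2 + 37 + 4·π^4)·sin(2·x) + (-8·π^4/3 - 518/81 + 232·π^2/27)·sin(3·x) + (-9·π^2/2 + 35/16 + 2·π^4)·sin(4·x)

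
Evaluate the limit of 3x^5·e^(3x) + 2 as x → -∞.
The product is a 0·∞ indeterminate form at x → -∞.
Rewrite the product as 3x^5 / e^(-3x) (an ∞/∞ form) and apply L'Hôpital, or use the standard hierarchy e^(3|x|) ≫ |x^5| as x → -∞.
The indeterminate product → 0, so the limit = 2.

Final answer: 2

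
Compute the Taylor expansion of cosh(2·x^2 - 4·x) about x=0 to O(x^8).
-112·x^7/5 + 976·x^6/45 - 64·x^5/3 + 38·x^4/3 - 8·x^3 + 8·x^2 + 1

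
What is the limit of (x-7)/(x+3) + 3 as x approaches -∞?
Evaluate the dominant behaviour as x → -∞; each term tends to a finite value or vanishes.
Limit = 4.

Final answer: 4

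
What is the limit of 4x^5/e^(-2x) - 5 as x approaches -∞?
The quotient is an ∞/∞ indeterminate form as x → -∞.
Compare growth rates of the dominant terms (exponentials ≫ polynomials ≫ logarithms), or apply L'Hôpital's rule; the quotient → 0.
Adding the constant: 0 - 5 = -5. Limit = -5.

Final answer: -5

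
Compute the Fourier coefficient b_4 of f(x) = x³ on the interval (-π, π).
b_4 = (1/π) ∫_{-π}^{π} f(x)·sin(4x) dx.
Evaluate the integral (use parity and integration by parts as needed): b_4 = 3/16 - π^2/2.

Final answer: 3/16 - π^2/2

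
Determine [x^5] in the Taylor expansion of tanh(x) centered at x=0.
Expand to order 5: tanh(x) = 2·x^5/15 - x^3/3 + x + O(x^6).
The coefficient of x^5 is 2/15.

Final answer: 2/15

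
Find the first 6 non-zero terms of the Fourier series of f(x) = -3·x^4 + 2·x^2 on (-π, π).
(-152 + 24·π^2)·cos(x) + (11 - 6·π^2)·cos(2·x) + (-8/3 + 8·π^2/3)·cos(3·x) + (17/16 - 3·π^2/2)·cos(4·x) + (-344/625 + 24·π^2/25)·cos(5·x) - 3·π^4/5 + 2·π^2/3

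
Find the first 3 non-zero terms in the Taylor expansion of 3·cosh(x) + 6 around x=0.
x^4/8 + 3·x^2/2 + 9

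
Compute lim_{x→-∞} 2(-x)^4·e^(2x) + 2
The product is a 0·∞ indeterminate form at x → -∞.
Rewrite the product as 2(-x)^4 / e^(-2x) (an ∞/∞ form) and apply L'Hôpital, or use the standard hierarchy e^(2|x|) ≫ |(-x)^4| as x → -∞.
The indeterminate product → 0, so the limit = 2.

Final answer: 2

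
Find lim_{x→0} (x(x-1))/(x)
Both numerator and denominator → 0 as x → 0; this is a 0/0 indeterminate form.
Expand each to leading order near x = 0: numerator ~ -x, denominator ~ x.
The limit of the ratio is -1.

Final answer: -1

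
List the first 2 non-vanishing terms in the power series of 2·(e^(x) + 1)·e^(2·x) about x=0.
10·x + 4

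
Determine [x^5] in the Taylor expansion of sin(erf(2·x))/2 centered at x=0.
Expand to order 5: sin(erf(2·x))/2 = x^5·(64/(15·π^(5/2)) + 16/(5·√(π)) + 64/(3·π^(3/2))) + x^3·(-8/(3·√(π)) - 16/(3·π^(3/2))) + 2·x/√(π) + O(x^6).
The coefficient of x^5 is 64/(15·π^(5/2)) + 16/(5·√(π)) + 64/(3·π^(3/2)).

Final answer: 64/(15·π^(5/2)) + 16/(5·√(π)) + 64/(3·π^(3/2))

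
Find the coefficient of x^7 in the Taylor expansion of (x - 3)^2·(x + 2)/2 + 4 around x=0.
Expand to order 7: (x - 3)^2·(x + 2)/2 + 4 = x^3/2 - 2·x^2 - 3·x/2 + 13 + O(x^8).
The coefficient of x^7 is 0.

Final answer: 0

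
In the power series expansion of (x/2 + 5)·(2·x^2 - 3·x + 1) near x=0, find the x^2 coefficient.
Expand to order 2: (x/2 + 5)·(2·x^2 - 3·x + 1) = 17·x^2/2 - 29·x/2 + 5 + O(x^3).
The coefficient of x^2 is 17/2.

Final answer: 17/2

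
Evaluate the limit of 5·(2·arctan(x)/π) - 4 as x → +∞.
Evaluate the dominant behaviour as x → +∞; each term tends to a finite value or vanishes.
Limit = 1.

Final answer: 1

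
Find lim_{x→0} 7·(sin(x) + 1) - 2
Direct substitution at x = 0 gives 5.

Final answer: 5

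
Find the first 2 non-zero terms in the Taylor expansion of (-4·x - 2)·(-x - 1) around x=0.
6·x + 2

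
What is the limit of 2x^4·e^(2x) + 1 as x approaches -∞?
The product is a 0·∞ indeterminate form at x → -∞.
Rewrite the product as 2x^4 / e^(-2x) (an ∞/∞ form) and apply L'Hôpital, or use the standard hierarchy e^(2|x|) ≫ |x^4| as x → -∞.
The indeterminate product → 0, so the limit = 1.

Final answer: 1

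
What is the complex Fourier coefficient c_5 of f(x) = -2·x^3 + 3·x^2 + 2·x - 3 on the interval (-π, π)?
Compute the real Fourier coefficients first: a_5 = -12/25, b_5 = 124/125 - 4·π^2/5.
Then c_5 = (a_5 − i·b_5)/2 = -6/25 - 62·i/125 + 2·i·π^2/5.

Final answer: -6/25 - 62·i/125 + 2·i·π^2/5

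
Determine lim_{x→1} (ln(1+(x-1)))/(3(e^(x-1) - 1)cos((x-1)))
Both numerator and denominator → 0 as x → 1; this is a 0/0 indeterminate form.
Expand each to leading order near x = 1: numerator ~ (x - 1), denominator ~ 3·(x - 1).
The limit of the ratio is 1/3.

Final answer: 1/3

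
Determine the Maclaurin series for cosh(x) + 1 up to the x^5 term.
x^4/24 + x^2/2 + 2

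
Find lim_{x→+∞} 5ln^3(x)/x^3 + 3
The quotient is an ∞/∞ indeterminate form as x → +∞.
The polynomial denominator x^3 dominates the logarithmic numerator (any positive power of x ≫ ln^3(x) as x → ∞), so the quotient → 0.
Adding the constant: 0 + 3 = 3. Limit = 3.

Final answer: 3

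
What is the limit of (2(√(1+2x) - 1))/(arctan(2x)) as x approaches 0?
Both numerator and denominator → 0 as x → 0; this is a 0/0 indeterminate form.
Expand each to leading order near x = 0: numerator ~ 2·x, denominator ~ 2·x.
The limit of the ratio is 1.

Final answer: 1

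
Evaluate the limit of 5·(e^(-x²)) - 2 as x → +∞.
Evaluate the dominant behaviour as x → +∞; each term tends to a finite value or vanishes.
Limit = -2.

Final answer: -2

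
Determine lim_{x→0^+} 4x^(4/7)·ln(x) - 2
The product is a 0·∞ indeterminate form at x → 0⁺.
Rewrite the product as 4·ln(x) / x^(-4/7) and apply L'Hôpital, or use the standard hierarchy x^(-4/7) ≫ |ln x| as x → 0⁺.
The indeterminate product → 0, so the limit = -2.

Final answer: -2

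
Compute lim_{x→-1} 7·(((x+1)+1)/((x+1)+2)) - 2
Direct substitution at x = -1 gives 3/2.

Final answer: 3/2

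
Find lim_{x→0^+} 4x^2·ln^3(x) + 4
The product is a 0·∞ indeterminate form at x → 0⁺.
Rewrite the product as 4·ln^3(x) / x^(-2) and apply L'Hôpital, or use the standard hierarchy x^(-2) ≫ |ln x|^3 as x → 0⁺.
The indeterminate product → 0, so the limit = 4.

Final answer: 4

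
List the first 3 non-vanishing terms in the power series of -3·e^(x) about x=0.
-3·x^2/2 - 3·x - 3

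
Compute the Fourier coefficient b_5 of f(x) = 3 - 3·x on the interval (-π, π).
b_5 = (1/π) ∫_{-π}^{π} f(x)·sin(5x) dx.
Evaluate the integral (use parity and integration by parts as needed): b_5 = -6/5.

Final answer: -6/5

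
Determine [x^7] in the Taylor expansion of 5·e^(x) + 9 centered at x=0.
Expand to order 7: 5·e^(x) + 9 = x^7/1008 + x^6/144 + x^5/24 + 5·x^4/24 + 5·x^3/6 + 5·x^2/2 + 5·x + 14 + O(x^8).
The coefficient of x^7 is 1/1008.

Final answer: 1/1008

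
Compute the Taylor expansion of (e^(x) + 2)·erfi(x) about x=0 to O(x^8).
689·x^7/(2520·√(π)) + 59·x^6/(180·√(π)) + 61·x^5/(60·√(π)) + x^4/√(π) + 3·x^3/√(π) + 2·x^2/√(π) + 6·x/√(π)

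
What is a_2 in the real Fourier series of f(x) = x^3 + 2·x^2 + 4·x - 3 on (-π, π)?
a_2 = (1/π) ∫_{-π}^{π} f(x)·cos(2x) dx.
Evaluate the integral (use parity and integration by parts as needed): a_2 = 2.

Final answer: 2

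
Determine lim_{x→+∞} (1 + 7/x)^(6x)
As x → +∞: write (1 + 7/x)^(6x) = ((1 + 7/x)^x)^6 → (e^7)^6 = e^42.
Limit = e^(42).

Final answer: e^(42)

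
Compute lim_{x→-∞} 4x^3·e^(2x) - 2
The product is a 0·∞ indeterminate form at x → -∞.
Rewrite the product as 4x^3 / e^(-2x) (an ∞/∞ form) and apply L'Hôpital, or use the standard hierarchy e^(2|x|) ≫ |x^3| as x → -∞.
The indeterminate product → 0, so the limit = -2.

Final answer: -2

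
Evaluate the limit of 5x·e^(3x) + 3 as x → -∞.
The product is a 0·∞ indeterminate form at x → -∞.
Rewrite the product as 5x / e^(-3x) (an ∞/∞ form) and apply L'Hôpital, or use the standard hierarchy e^(3|x|) ≫ |x| as x → -∞.
The indeterminate product → 0, so the limit = 3.

Final answer: 3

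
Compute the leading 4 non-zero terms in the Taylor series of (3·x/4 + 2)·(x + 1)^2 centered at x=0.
3·x^3/4 + 7·x^2/2 + 19·x/4 + 2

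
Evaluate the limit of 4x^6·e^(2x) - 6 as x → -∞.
The product is a 0·∞ indeterminate form at x → -∞.
Rewrite the product as 4x^6 / e^(-2x) (an ∞/∞ form) and apply L'Hôpital, or use the standard hierarchy e^(2|x|) ≫ |x^6| as x → -∞.
The indeterminate product → 0, so the limit = -6.

Final answer: -6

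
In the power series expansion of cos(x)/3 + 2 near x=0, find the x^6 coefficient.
Expand to order 6: cos(x)/3 + 2 = -x^6/2160 + x^4/72 - x^2/6 + 7/3 + O(x^7).
The coefficient of x^6 is -1/2160.

Final answer: -1/2160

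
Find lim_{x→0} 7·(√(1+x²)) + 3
Direct substitution at x = 0 gives 10.

Final answer: 10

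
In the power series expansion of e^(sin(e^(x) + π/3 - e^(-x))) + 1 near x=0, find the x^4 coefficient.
Expand to order 4: e^(sin(e^(x) + π/3 - e^(-x))) + 1 = x^4·(-√(3)·e^(√(3)/2)/2 + 25·e^(√(3)/2)/24) + x^3·(-√(3)·e^(√(3)/2) - e^(√(3)/2)/3) + x^2·(-√(3)·e^(√(3)/2) + e^(√(3)/2)/2) + x·e^(√(3)/2) + 1 + e^(√(3)/2) + O(x^5).
The coefficient of x^4 is -√(3)·e^(√(3)/2)/2 + 25·e^(√(3)/2)/24.

Final answer: -√(3)·e^(√(3)/2)/2 + 25·e^(√(3)/2)/24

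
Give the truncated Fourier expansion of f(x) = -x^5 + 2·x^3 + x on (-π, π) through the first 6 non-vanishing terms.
(-262 - 2·π^4 + 44·π^2)·sin(x) + (-7·π^2 + 19/2 + π^4)·sin(2·x) + (-2·π^4/3 - 98/81 + 76·π^2/27)·sin(3·x) + (-13·π^2/8 + 7/64 + π^4/2)·sin(4·x) + (-2·π^4/5 + 82/625 + 28·π^2/25)·sin(5·x) + (-23·π^2/27 - 31/162 + π^4/3)·sin(6·x)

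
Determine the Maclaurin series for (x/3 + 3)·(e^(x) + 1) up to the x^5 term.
7·x^5/180 + 13·x^4/72 + 2·x^3/3 + 11·x^2/6 + 11·x/3 + 6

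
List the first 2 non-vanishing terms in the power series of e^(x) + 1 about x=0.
x + 2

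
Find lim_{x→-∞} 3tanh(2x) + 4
Evaluate the dominant behaviour as x → -∞; each term tends to a finite value or vanishes.
Limit = 1.

Final answer: 1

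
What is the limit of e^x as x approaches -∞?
Evaluate the dominant behaviour as x → -∞; each term tends to a finite value or vanishes.
Limit = 0.

Final answer: 0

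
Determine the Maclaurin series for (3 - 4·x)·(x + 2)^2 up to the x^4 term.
-4·x^3 - 13·x^2 - 4·x + 12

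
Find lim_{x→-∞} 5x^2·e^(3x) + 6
The product is a 0·∞ indeterminate form at x → -∞.
Rewrite the product as 5x^2 / e^(-3x) (an ∞/∞ form) and apply L'Hôpital, or use the standard hierarchy e^(3|x|) ≫ |x^2| as x → -∞.
The indeterminate product → 0, so the limit = 6.

Final answer: 6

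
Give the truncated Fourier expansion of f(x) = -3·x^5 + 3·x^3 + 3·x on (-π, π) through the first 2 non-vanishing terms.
(-750 - 6·π^4 + 126·π^2)·sin(x) + (-18·π^2 + 24 + 3·π^4)·sin(2·x)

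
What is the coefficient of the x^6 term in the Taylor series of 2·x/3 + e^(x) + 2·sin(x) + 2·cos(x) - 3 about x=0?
Expand to order 6: 2·x/3 + e^(x) + 2·sin(x) + 2·cos(x) - 3 = -x^6/720 + x^5/40 + x^4/8 - x^3/6 - x^2/2 + 11·x/3 + O(x^7).
The coefficient of x^6 is -1/720.

Final answer: -1/720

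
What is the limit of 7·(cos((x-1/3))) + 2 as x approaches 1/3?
Direct substitution at x = 1/3 gives 9.

Final answer: 9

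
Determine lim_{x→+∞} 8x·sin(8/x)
As x → +∞: let u = 8/x → 0⁺; then 8·x·sin(8/x) = 8·8·sin(u)/u → 8·8·1 = 64.
Limit = 64.

Final answer: 64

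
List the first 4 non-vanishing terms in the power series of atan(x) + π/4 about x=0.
x^5/5 - x^3/3 + x + π/4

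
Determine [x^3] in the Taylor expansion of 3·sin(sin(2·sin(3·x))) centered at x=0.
Expand to order 3: 3·sin(sin(2·sin(3·x))) = -243·x^3 + 18·x + O(x^4).
The coefficient of x^3 is -243.

Final answer: -243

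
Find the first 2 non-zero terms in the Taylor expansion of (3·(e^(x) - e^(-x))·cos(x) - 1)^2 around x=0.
1 - 12·x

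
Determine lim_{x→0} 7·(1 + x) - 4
Direct substitution at x = 0 gives 3.

Final answer: 3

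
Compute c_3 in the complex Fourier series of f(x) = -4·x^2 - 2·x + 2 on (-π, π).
Compute the real Fourier coefficients first: a_3 = 16/9, b_3 = -4/3.
Then c_3 = (a_3 − i·b_3)/2 = 8/9 + 2·i/3.

Final answer: 8/9 + 2·i/3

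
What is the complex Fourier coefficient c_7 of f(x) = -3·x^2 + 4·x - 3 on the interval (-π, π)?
Compute the real Fourier coefficients first: a_7 = 12/49, b_7 = 8/7.
Then c_7 = (a_7 − i·b_7)/2 = 6/49 - 4·i/7.

Final answer: 6/49 - 4·i/7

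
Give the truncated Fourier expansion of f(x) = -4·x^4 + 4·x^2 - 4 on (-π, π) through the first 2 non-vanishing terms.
(-208 + 32·π^2)·cos(x) - 4·π^4/5 - 4 + 4·π^2/3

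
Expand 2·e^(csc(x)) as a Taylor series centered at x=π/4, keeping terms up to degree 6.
2·e^(√(2)) - 2·√(2)·e^(√(2))·(x - π/4) + (2·e^(√(2)) + 3·√(2)·e^(√(2)))·(x - π/4)^2 + (-13·√(2)·e^(√(2))/3 - 6·e^(√(2)))·(x - π/4)^3 + (31·√(2)·e^(√(2))/4 + 73·e^(√(2))/6)·(x - π/4)^4 + (-45·e^(√(2))/2 - 57·√(2)·e^(√(2))/4)·(x - π/4)^5 + (1047·√(2)·e^(√(2))/40 + 1439·e^(√(2))/36)·(x - π/4)^6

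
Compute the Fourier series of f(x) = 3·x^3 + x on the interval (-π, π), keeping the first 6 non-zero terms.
(-34 + 6·π^2)·sin(x) + (7/2 - 3·π^2)·sin(2·x) + (-2/3 + 2·π^2)·sin(3·x) + (1/16 - 3·π^2/2)·sin(4·x) + (14/125 + 6·π^2/5)·sin(5·x) + (-π^2 - 1/6)·sin(6·x)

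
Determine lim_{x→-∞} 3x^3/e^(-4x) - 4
The quotient is an ∞/∞ indeterminate form as x → -∞.
Compare growth rates of the dominant terms (exponentials ≫ polynomials ≫ logarithms), or apply L'Hôpital's rule; the quotient → 0.
Adding the constant: 0 - 4 = -4. Limit = -4.

Final answer: -4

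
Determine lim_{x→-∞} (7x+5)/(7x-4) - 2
Evaluate the dominant behaviour as x → -∞; each term tends to a finite value or vanishes.
Limit = -1.

Final answer: -1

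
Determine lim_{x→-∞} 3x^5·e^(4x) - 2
The product is a 0·∞ indeterminate form at x → -∞.
Rewrite the product as 3x^5 / e^(-4x) (an ∞/∞ form) and apply L'Hôpital, or use the standard hierarchy e^(4|x|) ≫ |x^5| as x → -∞.
The indeterminate product → 0, so the limit = -2.

Final answer: -2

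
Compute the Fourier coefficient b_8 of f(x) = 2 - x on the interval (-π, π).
b_8 = (1/π) ∫_{-π}^{π} f(x)·sin(8x) dx.
Evaluate the integral (use parity and integration by parts as needed): b_8 = 1/4.

Final answer: 1/4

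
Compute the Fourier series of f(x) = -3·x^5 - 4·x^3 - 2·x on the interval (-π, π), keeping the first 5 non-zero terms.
(-676 - 6·π^4 + 112·π^2)·sin(x) + (-11·π^2 + 37/2 + 3·π^4)·sin(2·x) + (-2·π^4 - 68/27 + 16·π^2/9)·sin(3·x) + (61/64 + π^2/8 + 3·π^4/2)·sin(4·x) + (-6·π^4/5 - 16·π^2/25 - 404/625)·sin(5·x)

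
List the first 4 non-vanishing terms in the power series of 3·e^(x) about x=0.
x^3/2 + 3·x^2/2 + 3·x + 3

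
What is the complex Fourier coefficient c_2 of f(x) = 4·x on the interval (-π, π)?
Compute the real Fourier coefficients first: a_2 = 0, b_2 = -4.
Then c_2 = (a_2 − i·b_2)/2 = 2·i.

Final answer: 2·i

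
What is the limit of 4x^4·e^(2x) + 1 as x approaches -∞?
The product is a 0·∞ indeterminate form at x → -∞.
Rewrite the product as 4x^4 / e^(-2x) (an ∞/∞ form) and apply L'Hôpital, or use the standard hierarchy e^(2|x|) ≫ |x^4| as x → -∞.
The indeterminate product → 0, so the limit = 1.

Final answer: 1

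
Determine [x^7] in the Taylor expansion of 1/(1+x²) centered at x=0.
Expand to order 7: 1/(1+x²) = -x^6 + x^4 - x^2 + 1 + O(x^8).
The coefficient of x^7 is 0.

Final answer: 0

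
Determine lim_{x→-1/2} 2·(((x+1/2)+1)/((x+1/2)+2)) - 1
Direct substitution at x = -1/2 gives 0.

Final answer: 0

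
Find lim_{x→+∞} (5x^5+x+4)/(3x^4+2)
This is an ∞/∞ indeterminate form as x → +∞.
Divide numerator and denominator by x^5 and let the lower-order terms vanish; the numerator's degree 5 exceeds the denominator's degree 4, so the quotient diverges.
Limit = ∞.

Final answer: ∞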